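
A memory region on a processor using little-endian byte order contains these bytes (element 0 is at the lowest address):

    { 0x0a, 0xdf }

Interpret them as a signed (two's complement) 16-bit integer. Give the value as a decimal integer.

Little-endian stores the least-significant byte at the lowest address.
Reassemble most-significant byte first: DF 0A → 0xDF0A.
Top bit is set, so as a signed 16-bit value this is 0xDF0A − 2^16 = -8438.

-8438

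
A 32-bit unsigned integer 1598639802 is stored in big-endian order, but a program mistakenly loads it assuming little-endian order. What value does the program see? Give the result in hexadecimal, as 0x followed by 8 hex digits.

0xBA4E495F

1598639802 in 32-bit hexadecimal is 0x5F494EBA.
Stored big-endian, the bytes at ascending addresses are 5F 49 4E BA.
Read back as little-endian, the first byte is least significant, giving 0xBA4E495F.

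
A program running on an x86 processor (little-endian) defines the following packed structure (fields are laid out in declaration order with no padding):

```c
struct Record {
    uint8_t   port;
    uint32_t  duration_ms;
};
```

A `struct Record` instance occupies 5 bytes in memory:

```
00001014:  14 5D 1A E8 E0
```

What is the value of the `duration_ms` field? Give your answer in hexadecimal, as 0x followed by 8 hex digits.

`duration_ms` follows `port` (1 byte), so it starts at byte offset 1 and occupies 4 bytes.
Bytes at offsets 1..4: 5D 1A E8 E0.
Little-endian: lowest address holds the least-significant byte.
Reassemble most-significant byte first: E0 E8 1A 5D → 0xE0E81A5D.

0xE0E81A5D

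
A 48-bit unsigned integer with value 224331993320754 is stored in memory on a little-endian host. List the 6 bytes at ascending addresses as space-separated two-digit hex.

224331993320754 in hexadecimal, padded to 48 bits, is 0xCC075CC60D32.
Split into bytes (most-significant first): CC 07 5C C6 0D 32.
Little-endian: lowest address holds the least-significant byte.
So at ascending addresses the bytes are 32 0D C6 5C 07 CC.

32 0D C6 5C 07 CC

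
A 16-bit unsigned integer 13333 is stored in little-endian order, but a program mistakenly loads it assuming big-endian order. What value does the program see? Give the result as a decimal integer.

13333 in 16-bit hexadecimal is 0x3415.
Stored little-endian, the bytes at ascending addresses are 15 34.
Read back as big-endian, the last byte is least significant, giving 0x1534.
0x1534 = 5428.

5428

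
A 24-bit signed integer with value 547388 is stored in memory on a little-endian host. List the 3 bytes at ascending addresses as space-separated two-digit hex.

3C 5A 08

547388 in hexadecimal, padded to 24 bits, is 0x085A3C.
Split into bytes (most-significant first): 08 5A 3C.
Little-endian: lowest address holds the least-significant byte.
So at ascending addresses the bytes are 3C 5A 08.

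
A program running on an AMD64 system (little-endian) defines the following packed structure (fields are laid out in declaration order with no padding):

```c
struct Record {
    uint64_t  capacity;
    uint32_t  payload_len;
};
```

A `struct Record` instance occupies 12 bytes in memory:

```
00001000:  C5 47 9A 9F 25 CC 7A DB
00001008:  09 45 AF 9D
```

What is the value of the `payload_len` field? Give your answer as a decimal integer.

2645509385

`payload_len` follows `capacity` (8 bytes), so it starts at byte offset 8 and occupies 4 bytes.
Bytes at offsets 8..11: 09 45 AF 9D.
In little-endian order the low byte comes first in memory.
Reassemble most-significant byte first: 9D AF 45 09 → 0x9DAF4509.
0x9DAF4509 = 2645509385.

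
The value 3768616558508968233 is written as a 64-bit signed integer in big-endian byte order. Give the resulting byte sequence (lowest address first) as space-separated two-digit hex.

34 4C D0 CB 00 95 09 29

3768616558508968233 in hexadecimal, padded to 64 bits, is 0x344CD0CB00950929.
Split into bytes (most-significant first): 34 4C D0 CB 00 95 09 29.
Big-endian stores the most-significant byte at the lowest address.
So the memory order matches the most-significant-first order: 34 4C D0 CB 00 95 09 29.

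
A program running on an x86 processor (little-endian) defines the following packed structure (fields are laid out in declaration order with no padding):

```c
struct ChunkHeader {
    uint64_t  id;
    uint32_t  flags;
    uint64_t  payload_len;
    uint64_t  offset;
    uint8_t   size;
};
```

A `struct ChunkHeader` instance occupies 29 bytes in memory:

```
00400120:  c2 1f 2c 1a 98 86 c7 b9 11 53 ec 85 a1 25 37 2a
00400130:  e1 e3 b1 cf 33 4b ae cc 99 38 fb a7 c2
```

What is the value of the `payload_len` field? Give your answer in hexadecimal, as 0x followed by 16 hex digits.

0xCFB1E3E12A3725A1

`payload_len` follows `id` (8 B), `flags` (4 B), so it starts at offset 8 + 4 = 12 and occupies 8 bytes.
Bytes at offsets 12..19: A1 25 37 2A E1 E3 B1 CF.
Little-endian stores the least-significant byte at the lowest address.
Reassemble most-significant byte first: CF B1 E3 E1 2A 37 25 A1 → 0xCFB1E3E12A3725A1.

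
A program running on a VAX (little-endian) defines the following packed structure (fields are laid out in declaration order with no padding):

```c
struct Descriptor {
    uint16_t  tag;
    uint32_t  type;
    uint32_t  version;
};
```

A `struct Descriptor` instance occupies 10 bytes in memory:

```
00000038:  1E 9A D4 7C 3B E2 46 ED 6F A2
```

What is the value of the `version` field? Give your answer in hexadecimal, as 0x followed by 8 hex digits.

0xA26FED46

`version` follows `tag` (2 B), `type` (4 B), so it starts at offset 2 + 4 = 6 and occupies 4 bytes.
Bytes at offsets 6..9: 46 ED 6F A2.
Little-endian: lowest address holds the least-significant byte.
Reassemble most-significant byte first: A2 6F ED 46 → 0xA26FED46.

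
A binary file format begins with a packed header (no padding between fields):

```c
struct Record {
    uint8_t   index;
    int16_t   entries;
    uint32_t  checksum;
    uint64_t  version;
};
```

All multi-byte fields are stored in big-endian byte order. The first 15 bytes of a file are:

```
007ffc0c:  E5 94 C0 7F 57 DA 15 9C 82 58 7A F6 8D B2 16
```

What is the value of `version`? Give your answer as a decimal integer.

`version` follows `index` (1 B), `entries` (2 B), `checksum` (4 B), so it starts at offset 1 + 2 + 4 = 7 and occupies 8 bytes.
Bytes at offsets 7..14: 9C 82 58 7A F6 8D B2 16.
Big-endian stores the most-significant byte at the lowest address.
The bytes are already most-significant first: 0x9C82587AF68DB216.
0x9C82587AF68DB216 = 11277673702034878998.

11277673702034878998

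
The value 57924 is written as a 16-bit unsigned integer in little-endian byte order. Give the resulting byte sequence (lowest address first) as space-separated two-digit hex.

57924 in hexadecimal, padded to 16 bits, is 0xE244.
Split into bytes (most-significant first): E2 44.
In little-endian order the low byte comes first in memory.
So at ascending addresses the bytes are 44 E2.

44 E2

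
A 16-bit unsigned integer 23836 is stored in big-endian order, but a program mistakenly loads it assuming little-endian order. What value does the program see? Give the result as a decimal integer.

7261

23836 in 16-bit hexadecimal is 0x5D1C.
Stored big-endian, the bytes at ascending addresses are 5D 1C.
Read back as little-endian, the first byte is least significant, giving 0x1C5D.
0x1C5D = 7261.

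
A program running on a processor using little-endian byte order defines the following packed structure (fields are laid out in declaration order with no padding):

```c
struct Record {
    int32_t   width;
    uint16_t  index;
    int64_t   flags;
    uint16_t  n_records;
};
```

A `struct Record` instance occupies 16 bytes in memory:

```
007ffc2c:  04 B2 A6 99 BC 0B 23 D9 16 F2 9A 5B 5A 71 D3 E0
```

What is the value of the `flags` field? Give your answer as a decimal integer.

`flags` follows `width` (4 B), `index` (2 B), so it starts at offset 4 + 2 = 6 and occupies 8 bytes.
Bytes at offsets 6..13: 23 D9 16 F2 9A 5B 5A 71.
In little-endian order the low byte comes first in memory.
Reassemble most-significant byte first: 71 5A 5B 9A F2 16 D9 23 → 0x715A5B9AF216D923.
0x715A5B9AF216D923 = 8167941595234490659.

8167941595234490659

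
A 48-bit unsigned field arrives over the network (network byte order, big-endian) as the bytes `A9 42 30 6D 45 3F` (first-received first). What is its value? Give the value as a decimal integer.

Big-endian: lowest address holds the most-significant byte.
The bytes are already most-significant first: 0xA942306D453F.
0xA942306D453F = 186101745403199.

186101745403199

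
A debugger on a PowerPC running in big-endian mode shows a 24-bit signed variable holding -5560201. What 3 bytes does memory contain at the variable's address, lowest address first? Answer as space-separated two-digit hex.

Two's complement of -5560201 in 24 bits: 5560201 = 0x54D789; invert → 0xAB2876; add 1 → 0xAB2877.
Split into bytes (most-significant first): AB 28 77.
In big-endian order the high byte comes first in memory.
So the memory order matches the most-significant-first order: AB 28 77.

AB 28 77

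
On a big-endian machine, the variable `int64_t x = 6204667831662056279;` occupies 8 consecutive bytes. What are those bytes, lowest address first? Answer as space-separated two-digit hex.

56 1B 68 84 E7 82 93 57

6204667831662056279 in hexadecimal, padded to 64 bits, is 0x561B6884E7829357.
Split into bytes (most-significant first): 56 1B 68 84 E7 82 93 57.
In big-endian order the high byte comes first in memory.
So the memory order matches the most-significant-first order: 56 1B 68 84 E7 82 93 57.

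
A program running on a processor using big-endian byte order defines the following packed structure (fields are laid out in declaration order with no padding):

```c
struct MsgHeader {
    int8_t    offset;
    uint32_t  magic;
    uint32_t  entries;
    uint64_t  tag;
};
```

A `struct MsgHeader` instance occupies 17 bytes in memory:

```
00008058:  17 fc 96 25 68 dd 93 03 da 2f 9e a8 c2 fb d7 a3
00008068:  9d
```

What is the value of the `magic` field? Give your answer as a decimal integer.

`magic` follows `offset` (1 byte), so it starts at byte offset 1 and occupies 4 bytes.
Bytes at offsets 1..4: FC 96 25 68.
Big-endian stores the most-significant byte at the lowest address.
The bytes are already most-significant first: 0xFC962568.
0xFC962568 = 4237698408.

4237698408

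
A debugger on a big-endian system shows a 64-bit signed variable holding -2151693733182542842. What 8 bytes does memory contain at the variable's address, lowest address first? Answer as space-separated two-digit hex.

E2 23 A5 F3 28 38 6C 06

Two's complement of -2151693733182542842 in 64 bits: 2151693733182542842 = 0x1DDC5A0CD7C793FA; invert → 0xE223A5F328386C05; add 1 → 0xE223A5F328386C06.
Split into bytes (most-significant first): E2 23 A5 F3 28 38 6C 06.
In big-endian order the high byte comes first in memory.
So the memory order matches the most-significant-first order: E2 23 A5 F3 28 38 6C 06.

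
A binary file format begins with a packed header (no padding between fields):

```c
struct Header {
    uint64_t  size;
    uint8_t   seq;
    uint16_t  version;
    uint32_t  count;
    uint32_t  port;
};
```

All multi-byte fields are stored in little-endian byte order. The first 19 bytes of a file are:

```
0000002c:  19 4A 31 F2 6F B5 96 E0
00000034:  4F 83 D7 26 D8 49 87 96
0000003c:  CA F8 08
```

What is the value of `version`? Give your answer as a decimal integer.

55171

`version` follows `size` (8 B), `seq` (1 B), so it starts at offset 8 + 1 = 9 and occupies 2 bytes.
Bytes at offsets 9..10: 83 D7.
In little-endian order the low byte comes first in memory.
Reassemble most-significant byte first: D7 83 → 0xD783.
0xD783 = 55171.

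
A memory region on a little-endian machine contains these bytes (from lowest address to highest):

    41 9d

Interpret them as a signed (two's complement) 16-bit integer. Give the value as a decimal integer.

Little-endian: lowest address holds the least-significant byte.
Reassemble most-significant byte first: 9D 41 → 0x9D41.
Top bit is set, so as a signed 16-bit value this is 0x9D41 − 2^16 = -25279.

-25279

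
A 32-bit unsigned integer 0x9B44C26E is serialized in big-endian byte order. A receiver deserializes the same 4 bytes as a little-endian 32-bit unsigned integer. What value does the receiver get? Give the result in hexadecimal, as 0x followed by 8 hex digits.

Stored big-endian, the bytes at ascending addresses are 9B 44 C2 6E.
Read back as little-endian, the first byte is least significant, giving 0x6EC2449B.

0x6EC2449B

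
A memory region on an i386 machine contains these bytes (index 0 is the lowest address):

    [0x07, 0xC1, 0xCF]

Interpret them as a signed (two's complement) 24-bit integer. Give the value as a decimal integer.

Little-endian: lowest address holds the least-significant byte.
Reassemble most-significant byte first: CF C1 07 → 0xCFC107.
Top bit is set, so as a signed 24-bit value this is 0xCFC107 − 2^24 = -3161849.

-3161849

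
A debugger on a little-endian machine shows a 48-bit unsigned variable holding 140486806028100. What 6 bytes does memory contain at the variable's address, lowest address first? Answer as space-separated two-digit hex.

140486806028100 in hexadecimal, padded to 48 bits, is 0x7FC5A22B3F44.
Split into bytes (most-significant first): 7F C5 A2 2B 3F 44.
Little-endian: lowest address holds the least-significant byte.
So at ascending addresses the bytes are 44 3F 2B A2 C5 7F.

44 3F 2B A2 C5 7F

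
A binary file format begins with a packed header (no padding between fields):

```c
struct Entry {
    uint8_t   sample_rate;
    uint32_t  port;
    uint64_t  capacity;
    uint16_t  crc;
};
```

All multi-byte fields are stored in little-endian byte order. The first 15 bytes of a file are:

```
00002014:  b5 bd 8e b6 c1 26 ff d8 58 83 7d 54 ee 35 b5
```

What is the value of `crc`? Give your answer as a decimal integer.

46389

`crc` follows `sample_rate` (1 B), `port` (4 B), `capacity` (8 B), so it starts at offset 1 + 4 + 8 = 13 and occupies 2 bytes.
Bytes at offsets 13..14: 35 B5.
Little-endian stores the least-significant byte at the lowest address.
Reassemble most-significant byte first: B5 35 → 0xB535.
0xB535 = 46389.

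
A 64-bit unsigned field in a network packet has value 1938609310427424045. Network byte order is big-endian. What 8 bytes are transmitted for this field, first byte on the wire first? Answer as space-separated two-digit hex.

1938609310427424045 in hexadecimal, padded to 64 bits, is 0x1AE752E58A4AA52D.
Split into bytes (most-significant first): 1A E7 52 E5 8A 4A A5 2D.
In big-endian order the high byte comes first in memory.
So the memory order matches the most-significant-first order: 1A E7 52 E5 8A 4A A5 2D.

1A E7 52 E5 8A 4A A5 2D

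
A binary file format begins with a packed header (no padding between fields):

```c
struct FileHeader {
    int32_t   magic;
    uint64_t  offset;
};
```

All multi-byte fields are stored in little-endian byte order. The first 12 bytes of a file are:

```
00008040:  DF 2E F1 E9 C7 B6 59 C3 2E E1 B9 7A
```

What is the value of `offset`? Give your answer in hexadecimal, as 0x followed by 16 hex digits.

0x7AB9E12EC359B6C7

`offset` follows `magic` (4 bytes), so it starts at byte offset 4 and occupies 8 bytes.
Bytes at offsets 4..11: C7 B6 59 C3 2E E1 B9 7A.
Little-endian: lowest address holds the least-significant byte.
Reassemble most-significant byte first: 7A B9 E1 2E C3 59 B6 C7 → 0x7AB9E12EC359B6C7.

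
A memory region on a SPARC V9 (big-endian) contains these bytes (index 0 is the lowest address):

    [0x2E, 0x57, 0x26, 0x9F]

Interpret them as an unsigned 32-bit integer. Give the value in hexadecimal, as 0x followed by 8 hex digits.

0x2E57269F

Big-endian: lowest address holds the most-significant byte.
The bytes are already most-significant first: 0x2E57269F.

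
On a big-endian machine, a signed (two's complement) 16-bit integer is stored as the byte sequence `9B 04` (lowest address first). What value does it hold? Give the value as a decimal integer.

-25852

In big-endian order the high byte comes first in memory.
The bytes are already most-significant first: 0x9B04.
Top bit is set, so as a signed 16-bit value this is 0x9B04 − 2^16 = -25852.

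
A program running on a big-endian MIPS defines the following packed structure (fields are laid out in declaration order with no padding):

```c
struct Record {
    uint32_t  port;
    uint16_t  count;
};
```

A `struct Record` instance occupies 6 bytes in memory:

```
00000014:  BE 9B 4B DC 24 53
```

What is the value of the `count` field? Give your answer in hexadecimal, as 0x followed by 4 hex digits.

`count` follows `port` (4 bytes), so it starts at byte offset 4 and occupies 2 bytes.
Bytes at offsets 4..5: 24 53.
Big-endian stores the most-significant byte at the lowest address.
The bytes are already most-significant first: 0x2453.

0x2453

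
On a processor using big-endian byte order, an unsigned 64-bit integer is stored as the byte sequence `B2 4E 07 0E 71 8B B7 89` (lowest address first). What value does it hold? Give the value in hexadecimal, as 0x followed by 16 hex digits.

0xB24E070E718BB789

Big-endian stores the most-significant byte at the lowest address.
The bytes are already most-significant first: 0xB24E070E718BB789.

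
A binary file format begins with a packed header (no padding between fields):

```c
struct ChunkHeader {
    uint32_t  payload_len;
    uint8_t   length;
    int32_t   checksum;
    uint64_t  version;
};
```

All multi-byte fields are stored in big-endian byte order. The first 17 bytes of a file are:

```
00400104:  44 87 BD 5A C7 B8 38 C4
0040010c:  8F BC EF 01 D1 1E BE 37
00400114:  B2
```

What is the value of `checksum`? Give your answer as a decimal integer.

-1204239217

`checksum` follows `payload_len` (4 B), `length` (1 B), so it starts at offset 4 + 1 = 5 and occupies 4 bytes.
Bytes at offsets 5..8: B8 38 C4 8F.
Big-endian: lowest address holds the most-significant byte.
The bytes are already most-significant first: 0xB838C48F.
Top bit is set, so as a signed 32-bit value this is 0xB838C48F − 2^32 = -1204239217.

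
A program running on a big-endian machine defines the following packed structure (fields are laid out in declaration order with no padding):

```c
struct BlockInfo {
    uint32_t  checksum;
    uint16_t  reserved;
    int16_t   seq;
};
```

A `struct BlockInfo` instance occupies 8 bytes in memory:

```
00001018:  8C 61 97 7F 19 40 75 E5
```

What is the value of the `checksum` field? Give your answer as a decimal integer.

2355206015

`checksum` is the first field, at byte offset 0, occupying 4 bytes.
Bytes at offsets 0..3: 8C 61 97 7F.
Big-endian: lowest address holds the most-significant byte.
The bytes are already most-significant first: 0x8C61977F.
0x8C61977F = 2355206015.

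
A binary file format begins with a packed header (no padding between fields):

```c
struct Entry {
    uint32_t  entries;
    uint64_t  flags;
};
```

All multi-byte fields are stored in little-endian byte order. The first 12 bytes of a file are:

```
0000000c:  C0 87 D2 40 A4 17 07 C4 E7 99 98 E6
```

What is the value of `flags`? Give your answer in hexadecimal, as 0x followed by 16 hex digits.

0xE69899E7C40717A4

`flags` follows `entries` (4 bytes), so it starts at byte offset 4 and occupies 8 bytes.
Bytes at offsets 4..11: A4 17 07 C4 E7 99 98 E6.
Little-endian: lowest address holds the least-significant byte.
Reassemble most-significant byte first: E6 98 99 E7 C4 07 17 A4 → 0xE69899E7C40717A4.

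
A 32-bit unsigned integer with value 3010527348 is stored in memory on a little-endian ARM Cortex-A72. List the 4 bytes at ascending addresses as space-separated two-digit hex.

3010527348 in hexadecimal, padded to 32 bits, is 0xB3710074.
Split into bytes (most-significant first): B3 71 00 74.
Little-endian: lowest address holds the least-significant byte.
So at ascending addresses the bytes are 74 00 71 B3.

74 00 71 B3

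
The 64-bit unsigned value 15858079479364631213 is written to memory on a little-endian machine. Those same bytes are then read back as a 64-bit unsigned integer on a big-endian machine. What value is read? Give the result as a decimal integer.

15858079479364631213 in 64-bit hexadecimal is 0xDC1337444B70BAAD.
Stored little-endian, the bytes at ascending addresses are AD BA 70 4B 44 37 13 DC.
Read back as big-endian, the last byte is least significant, giving 0xADBA704B443713DC.
0xADBA704B443713DC = 12518441582799033308.

12518441582799033308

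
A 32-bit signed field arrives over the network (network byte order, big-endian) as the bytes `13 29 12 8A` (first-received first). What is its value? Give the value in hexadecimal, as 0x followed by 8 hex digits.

Big-endian: lowest address holds the most-significant byte.
The bytes are already most-significant first: 0x1329128A.

0x1329128A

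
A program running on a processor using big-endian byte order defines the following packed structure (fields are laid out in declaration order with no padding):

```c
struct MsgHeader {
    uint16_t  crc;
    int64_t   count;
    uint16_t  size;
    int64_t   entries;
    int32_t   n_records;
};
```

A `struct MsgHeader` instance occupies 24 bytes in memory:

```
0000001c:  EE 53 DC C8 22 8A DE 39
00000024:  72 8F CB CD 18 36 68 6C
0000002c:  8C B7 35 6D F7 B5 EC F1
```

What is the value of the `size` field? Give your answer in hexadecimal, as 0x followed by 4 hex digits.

0xCBCD

`size` follows `crc` (2 B), `count` (8 B), so it starts at offset 2 + 8 = 10 and occupies 2 bytes.
Bytes at offsets 10..11: CB CD.
Big-endian stores the most-significant byte at the lowest address.
The bytes are already most-significant first: 0xCBCD.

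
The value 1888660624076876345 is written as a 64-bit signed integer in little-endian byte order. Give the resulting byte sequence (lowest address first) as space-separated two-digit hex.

39 AA 5E BF D4 DE 35 1A

1888660624076876345 in hexadecimal, padded to 64 bits, is 0x1A35DED4BF5EAA39.
Split into bytes (most-significant first): 1A 35 DE D4 BF 5E AA 39.
Little-endian: lowest address holds the least-significant byte.
So at ascending addresses the bytes are 39 AA 5E BF D4 DE 35 1A.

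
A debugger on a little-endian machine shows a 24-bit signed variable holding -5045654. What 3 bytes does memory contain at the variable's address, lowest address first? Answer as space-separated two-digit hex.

6A 02 B3

Two's complement of -5045654 in 24 bits: 5045654 = 0x4CFD96; invert → 0xB30269; add 1 → 0xB3026A.
Split into bytes (most-significant first): B3 02 6A.
In little-endian order the low byte comes first in memory.
So at ascending addresses the bytes are 6A 02 B3.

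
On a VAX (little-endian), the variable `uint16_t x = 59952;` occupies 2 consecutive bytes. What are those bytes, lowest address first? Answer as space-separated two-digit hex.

59952 in hexadecimal, padded to 16 bits, is 0xEA30.
Split into bytes (most-significant first): EA 30.
Little-endian stores the least-significant byte at the lowest address.
So at ascending addresses the bytes are 30 EA.

30 EA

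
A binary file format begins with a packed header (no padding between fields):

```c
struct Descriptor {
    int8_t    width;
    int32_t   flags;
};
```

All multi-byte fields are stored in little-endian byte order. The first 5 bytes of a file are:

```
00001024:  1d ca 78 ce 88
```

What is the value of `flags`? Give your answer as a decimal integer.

`flags` follows `width` (1 byte), so it starts at byte offset 1 and occupies 4 bytes.
Bytes at offsets 1..4: CA 78 CE 88.
Little-endian: lowest address holds the least-significant byte.
Reassemble most-significant byte first: 88 CE 78 CA → 0x88CE78CA.
Top bit is set, so as a signed 32-bit value this is 0x88CE78CA − 2^32 = -1999734582.

-1999734582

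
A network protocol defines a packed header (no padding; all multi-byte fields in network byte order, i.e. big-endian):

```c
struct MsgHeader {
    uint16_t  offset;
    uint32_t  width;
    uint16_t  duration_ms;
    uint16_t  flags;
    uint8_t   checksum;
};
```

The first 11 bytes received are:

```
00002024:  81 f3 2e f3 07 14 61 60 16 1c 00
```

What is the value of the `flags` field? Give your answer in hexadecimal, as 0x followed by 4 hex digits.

`flags` follows `offset` (2 B), `width` (4 B), `duration_ms` (2 B), so it starts at offset 2 + 4 + 2 = 8 and occupies 2 bytes.
Bytes at offsets 8..9: 16 1C.
In big-endian order the high byte comes first in memory.
The bytes are already most-significant first: 0x161C.

0x161C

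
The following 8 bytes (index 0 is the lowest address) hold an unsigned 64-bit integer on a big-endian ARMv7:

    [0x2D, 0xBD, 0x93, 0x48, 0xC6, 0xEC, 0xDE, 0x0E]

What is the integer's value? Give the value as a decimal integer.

3295952443089411598

Big-endian stores the most-significant byte at the lowest address.
The bytes are already most-significant first: 0x2DBD9348C6ECDE0E.
0x2DBD9348C6ECDE0E = 3295952443089411598.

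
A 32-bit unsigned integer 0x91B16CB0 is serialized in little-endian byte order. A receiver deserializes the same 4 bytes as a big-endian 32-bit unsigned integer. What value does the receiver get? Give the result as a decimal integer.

2959913361

Stored little-endian, the bytes at ascending addresses are B0 6C B1 91.
Read back as big-endian, the last byte is least significant, giving 0xB06CB191.
0xB06CB191 = 2959913361.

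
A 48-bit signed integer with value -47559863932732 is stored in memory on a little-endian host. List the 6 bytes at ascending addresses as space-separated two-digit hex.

C4 68 34 9B BE D4

Two's complement of -47559863932732 in 48 bits: 47559863932732 = 0x2B4164CB973C; invert → 0xD4BE9B3468C3; add 1 → 0xD4BE9B3468C4.
Split into bytes (most-significant first): D4 BE 9B 34 68 C4.
Little-endian: lowest address holds the least-significant byte.
So at ascending addresses the bytes are C4 68 34 9B BE D4.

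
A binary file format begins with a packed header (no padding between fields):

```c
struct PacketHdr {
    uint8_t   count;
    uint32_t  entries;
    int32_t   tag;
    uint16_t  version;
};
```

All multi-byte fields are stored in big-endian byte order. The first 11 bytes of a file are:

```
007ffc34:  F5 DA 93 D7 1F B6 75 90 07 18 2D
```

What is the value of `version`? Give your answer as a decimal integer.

`version` follows `count` (1 B), `entries` (4 B), `tag` (4 B), so it starts at offset 1 + 4 + 4 = 9 and occupies 2 bytes.
Bytes at offsets 9..10: 18 2D.
Big-endian: lowest address holds the most-significant byte.
The bytes are already most-significant first: 0x182D.
0x182D = 6189.

6189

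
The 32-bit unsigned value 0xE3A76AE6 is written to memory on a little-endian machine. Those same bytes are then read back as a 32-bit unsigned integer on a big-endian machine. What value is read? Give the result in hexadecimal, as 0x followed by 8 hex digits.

0xE66AA7E3

Stored little-endian, the bytes at ascending addresses are E6 6A A7 E3.
Read back as big-endian, the last byte is least significant, giving 0xE66AA7E3.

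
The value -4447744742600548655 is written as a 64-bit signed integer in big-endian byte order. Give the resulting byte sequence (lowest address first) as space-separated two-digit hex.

C2 46 6F B8 C5 AE DE D1

Two's complement of -4447744742600548655 in 64 bits: 4447744742600548655 = 0x3DB990473A51212F; invert → 0xC2466FB8C5AEDED0; add 1 → 0xC2466FB8C5AEDED1.
Split into bytes (most-significant first): C2 46 6F B8 C5 AE DE D1.
Big-endian stores the most-significant byte at the lowest address.
So the memory order matches the most-significant-first order: C2 46 6F B8 C5 AE DE D1.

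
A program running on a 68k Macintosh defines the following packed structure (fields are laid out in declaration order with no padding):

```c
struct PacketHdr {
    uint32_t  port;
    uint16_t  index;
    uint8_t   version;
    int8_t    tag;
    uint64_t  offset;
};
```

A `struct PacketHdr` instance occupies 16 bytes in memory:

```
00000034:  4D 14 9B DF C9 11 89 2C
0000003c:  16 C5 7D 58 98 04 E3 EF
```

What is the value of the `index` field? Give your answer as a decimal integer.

`index` follows `port` (4 bytes), so it starts at byte offset 4 and occupies 2 bytes.
Bytes at offsets 4..5: C9 11.
Big-endian stores the most-significant byte at the lowest address.
The bytes are already most-significant first: 0xC911.
0xC911 = 51473.

51473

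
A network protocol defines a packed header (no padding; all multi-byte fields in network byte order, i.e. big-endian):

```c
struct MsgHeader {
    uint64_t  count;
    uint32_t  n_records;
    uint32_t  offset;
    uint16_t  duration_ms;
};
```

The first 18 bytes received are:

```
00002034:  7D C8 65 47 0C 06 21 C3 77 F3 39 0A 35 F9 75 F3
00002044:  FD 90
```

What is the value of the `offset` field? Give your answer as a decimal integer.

905541107

`offset` follows `count` (8 B), `n_records` (4 B), so it starts at offset 8 + 4 = 12 and occupies 4 bytes.
Bytes at offsets 12..15: 35 F9 75 F3.
Big-endian: lowest address holds the most-significant byte.
The bytes are already most-significant first: 0x35F975F3.
0x35F975F3 = 905541107.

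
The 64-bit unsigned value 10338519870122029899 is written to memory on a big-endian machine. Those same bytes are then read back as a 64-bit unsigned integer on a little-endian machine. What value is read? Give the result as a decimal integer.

5472982718462392719

10338519870122029899 in 64-bit hexadecimal is 0x8F79CD0BC9F0F34B.
Stored big-endian, the bytes at ascending addresses are 8F 79 CD 0B C9 F0 F3 4B.
Read back as little-endian, the first byte is least significant, giving 0x4BF3F0C90BCD798F.
0x4BF3F0C90BCD798F = 5472982718462392719.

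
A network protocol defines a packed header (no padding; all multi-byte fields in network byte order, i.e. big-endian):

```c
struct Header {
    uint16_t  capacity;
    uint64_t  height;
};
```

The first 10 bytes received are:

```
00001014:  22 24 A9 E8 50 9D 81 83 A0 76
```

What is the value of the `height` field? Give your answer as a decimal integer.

12243124224419668086

`height` follows `capacity` (2 bytes), so it starts at byte offset 2 and occupies 8 bytes.
Bytes at offsets 2..9: A9 E8 50 9D 81 83 A0 76.
Big-endian stores the most-significant byte at the lowest address.
The bytes are already most-significant first: 0xA9E8509D8183A076.
0xA9E8509D8183A076 = 12243124224419668086.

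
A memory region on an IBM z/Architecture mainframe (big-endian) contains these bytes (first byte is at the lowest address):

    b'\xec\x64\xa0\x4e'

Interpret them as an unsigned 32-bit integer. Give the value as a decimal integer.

Big-endian stores the most-significant byte at the lowest address.
The bytes are already most-significant first: 0xEC64A04E.
0xEC64A04E = 3966017614.

3966017614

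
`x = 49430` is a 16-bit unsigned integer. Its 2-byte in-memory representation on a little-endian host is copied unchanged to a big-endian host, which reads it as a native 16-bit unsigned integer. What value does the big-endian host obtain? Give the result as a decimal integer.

5825

49430 in 16-bit hexadecimal is 0xC116.
Stored little-endian, the bytes at ascending addresses are 16 C1.
Read back as big-endian, the last byte is least significant, giving 0x16C1.
0x16C1 = 5825.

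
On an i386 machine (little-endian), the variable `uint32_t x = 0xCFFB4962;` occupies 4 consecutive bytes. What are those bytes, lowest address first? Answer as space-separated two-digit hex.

Split into bytes (most-significant first): CF FB 49 62.
Little-endian: lowest address holds the least-significant byte.
So at ascending addresses the bytes are 62 49 FB CF.

62 49 FB CF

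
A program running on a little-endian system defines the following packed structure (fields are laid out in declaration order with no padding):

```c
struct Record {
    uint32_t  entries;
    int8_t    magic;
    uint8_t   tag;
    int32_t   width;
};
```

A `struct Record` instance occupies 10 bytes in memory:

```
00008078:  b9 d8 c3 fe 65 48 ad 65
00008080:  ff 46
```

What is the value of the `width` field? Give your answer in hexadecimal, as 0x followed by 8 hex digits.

0x46FF65AD

`width` follows `entries` (4 B), `magic` (1 B), `tag` (1 B), so it starts at offset 4 + 1 + 1 = 6 and occupies 4 bytes.
Bytes at offsets 6..9: AD 65 FF 46.
Little-endian: lowest address holds the least-significant byte.
Reassemble most-significant byte first: 46 FF 65 AD → 0x46FF65AD.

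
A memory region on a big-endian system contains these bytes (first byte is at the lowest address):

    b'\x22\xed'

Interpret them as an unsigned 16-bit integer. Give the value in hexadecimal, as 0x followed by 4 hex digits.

Big-endian: lowest address holds the most-significant byte.
The bytes are already most-significant first: 0x22ED.

0x22ED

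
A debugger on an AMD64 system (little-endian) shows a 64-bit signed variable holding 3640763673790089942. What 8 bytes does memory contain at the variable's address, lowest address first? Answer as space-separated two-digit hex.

3640763673790089942 in hexadecimal, padded to 64 bits, is 0x328697458F678AD6.
Split into bytes (most-significant first): 32 86 97 45 8F 67 8A D6.
Little-endian: lowest address holds the least-significant byte.
So at ascending addresses the bytes are D6 8A 67 8F 45 97 86 32.

D6 8A 67 8F 45 97 86 32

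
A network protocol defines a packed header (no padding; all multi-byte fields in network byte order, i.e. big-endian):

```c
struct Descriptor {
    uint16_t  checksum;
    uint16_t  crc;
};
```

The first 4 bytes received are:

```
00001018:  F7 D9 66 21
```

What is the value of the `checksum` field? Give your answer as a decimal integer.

63449

`checksum` is the first field, at byte offset 0, occupying 2 bytes.
Bytes at offsets 0..1: F7 D9.
In big-endian order the high byte comes first in memory.
The bytes are already most-significant first: 0xF7D9.
0xF7D9 = 63449.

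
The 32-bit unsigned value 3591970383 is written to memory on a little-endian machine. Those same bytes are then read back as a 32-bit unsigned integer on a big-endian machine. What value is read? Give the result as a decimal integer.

3591970383 in 32-bit hexadecimal is 0xD6191E4F.
Stored little-endian, the bytes at ascending addresses are 4F 1E 19 D6.
Read back as big-endian, the last byte is least significant, giving 0x4F1E19D6.
0x4F1E19D6 = 1327372758.

1327372758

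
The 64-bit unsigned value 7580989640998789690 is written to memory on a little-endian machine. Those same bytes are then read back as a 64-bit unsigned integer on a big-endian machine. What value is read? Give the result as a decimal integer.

7580989640998789690 in 64-bit hexadecimal is 0x693515E9A5A6223A.
Stored little-endian, the bytes at ascending addresses are 3A 22 A6 A5 E9 15 35 69.
Read back as big-endian, the last byte is least significant, giving 0x3A22A6A5E9153569.
0x3A22A6A5E9153569 = 4189093834918278505.

4189093834918278505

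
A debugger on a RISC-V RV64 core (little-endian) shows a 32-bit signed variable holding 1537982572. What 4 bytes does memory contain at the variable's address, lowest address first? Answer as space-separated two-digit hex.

1537982572 in hexadecimal, padded to 32 bits, is 0x5BABC06C.
Split into bytes (most-significant first): 5B AB C0 6C.
Little-endian: lowest address holds the least-significant byte.
So at ascending addresses the bytes are 6C C0 AB 5B.

6C C0 AB 5B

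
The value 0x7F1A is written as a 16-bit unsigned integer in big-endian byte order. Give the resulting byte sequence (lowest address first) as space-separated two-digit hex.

7F 1A

Split into bytes (most-significant first): 7F 1A.
Big-endian stores the most-significant byte at the lowest address.
So the memory order matches the most-significant-first order: 7F 1A.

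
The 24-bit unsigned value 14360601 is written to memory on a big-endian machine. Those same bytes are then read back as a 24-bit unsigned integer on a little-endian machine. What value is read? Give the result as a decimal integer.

1646811

14360601 in 24-bit hexadecimal is 0xDB2019.
Stored big-endian, the bytes at ascending addresses are DB 20 19.
Read back as little-endian, the first byte is least significant, giving 0x1920DB.
0x1920DB = 1646811.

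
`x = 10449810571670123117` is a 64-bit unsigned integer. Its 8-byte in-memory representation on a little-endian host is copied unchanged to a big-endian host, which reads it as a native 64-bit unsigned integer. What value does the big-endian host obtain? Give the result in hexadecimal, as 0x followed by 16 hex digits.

10449810571670123117 in 64-bit hexadecimal is 0x91052F597684F26D.
Stored little-endian, the bytes at ascending addresses are 6D F2 84 76 59 2F 05 91.
Read back as big-endian, the last byte is least significant, giving 0x6DF28476592F0591.

0x6DF28476592F0591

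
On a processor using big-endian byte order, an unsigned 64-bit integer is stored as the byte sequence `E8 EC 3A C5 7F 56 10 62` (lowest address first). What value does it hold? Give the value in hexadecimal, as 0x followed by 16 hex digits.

Big-endian stores the most-significant byte at the lowest address.
The bytes are already most-significant first: 0xE8EC3AC57F561062.

0xE8EC3AC57F561062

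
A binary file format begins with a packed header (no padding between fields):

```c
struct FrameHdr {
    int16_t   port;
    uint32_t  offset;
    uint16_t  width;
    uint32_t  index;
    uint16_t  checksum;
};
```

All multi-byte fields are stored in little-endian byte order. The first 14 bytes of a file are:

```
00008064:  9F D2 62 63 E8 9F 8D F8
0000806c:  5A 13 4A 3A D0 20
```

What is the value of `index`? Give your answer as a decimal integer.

`index` follows `port` (2 B), `offset` (4 B), `width` (2 B), so it starts at offset 2 + 4 + 2 = 8 and occupies 4 bytes.
Bytes at offsets 8..11: 5A 13 4A 3A.
Little-endian stores the least-significant byte at the lowest address.
Reassemble most-significant byte first: 3A 4A 13 5A → 0x3A4A135A.
0x3A4A135A = 977933146.

977933146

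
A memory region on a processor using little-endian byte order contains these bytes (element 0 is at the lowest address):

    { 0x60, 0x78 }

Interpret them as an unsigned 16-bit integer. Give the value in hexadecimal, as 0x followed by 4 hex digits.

0x7860

Little-endian: lowest address holds the least-significant byte.
Reassemble most-significant byte first: 78 60 → 0x7860.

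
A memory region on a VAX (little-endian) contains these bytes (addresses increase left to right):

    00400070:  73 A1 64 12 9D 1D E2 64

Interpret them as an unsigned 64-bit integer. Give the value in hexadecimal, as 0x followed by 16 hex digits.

0x64E21D9D1264A173

Little-endian stores the least-significant byte at the lowest address.
Reassemble most-significant byte first: 64 E2 1D 9D 12 64 A1 73 → 0x64E21D9D1264A173.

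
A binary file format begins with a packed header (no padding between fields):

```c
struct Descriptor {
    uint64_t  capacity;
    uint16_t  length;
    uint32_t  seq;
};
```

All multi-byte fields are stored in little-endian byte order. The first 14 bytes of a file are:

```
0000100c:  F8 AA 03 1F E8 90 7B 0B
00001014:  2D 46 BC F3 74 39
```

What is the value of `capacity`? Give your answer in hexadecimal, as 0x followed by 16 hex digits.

0x0B7B90E81F03AAF8

`capacity` is the first field, at byte offset 0, occupying 8 bytes.
Bytes at offsets 0..7: F8 AA 03 1F E8 90 7B 0B.
In little-endian order the low byte comes first in memory.
Reassemble most-significant byte first: 0B 7B 90 E8 1F 03 AA F8 → 0x0B7B90E81F03AAF8.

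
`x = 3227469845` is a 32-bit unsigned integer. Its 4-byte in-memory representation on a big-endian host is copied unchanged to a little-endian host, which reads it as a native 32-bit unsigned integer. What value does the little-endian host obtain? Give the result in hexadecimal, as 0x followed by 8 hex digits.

0x15485FC0

3227469845 in 32-bit hexadecimal is 0xC05F4815.
Stored big-endian, the bytes at ascending addresses are C0 5F 48 15.
Read back as little-endian, the first byte is least significant, giving 0x15485FC0.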